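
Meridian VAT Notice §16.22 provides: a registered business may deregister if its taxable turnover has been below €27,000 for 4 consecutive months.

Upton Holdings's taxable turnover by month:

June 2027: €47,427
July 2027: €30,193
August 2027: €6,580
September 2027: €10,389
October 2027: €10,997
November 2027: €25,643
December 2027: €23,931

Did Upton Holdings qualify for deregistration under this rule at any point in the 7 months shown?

Months below €27,000: August 2027, September 2027, October 2027, November 2027, December 2027.
Longest run of consecutive months below the threshold: 5.
5 ≥ 4, so Upton Holdings became eligible.

Yes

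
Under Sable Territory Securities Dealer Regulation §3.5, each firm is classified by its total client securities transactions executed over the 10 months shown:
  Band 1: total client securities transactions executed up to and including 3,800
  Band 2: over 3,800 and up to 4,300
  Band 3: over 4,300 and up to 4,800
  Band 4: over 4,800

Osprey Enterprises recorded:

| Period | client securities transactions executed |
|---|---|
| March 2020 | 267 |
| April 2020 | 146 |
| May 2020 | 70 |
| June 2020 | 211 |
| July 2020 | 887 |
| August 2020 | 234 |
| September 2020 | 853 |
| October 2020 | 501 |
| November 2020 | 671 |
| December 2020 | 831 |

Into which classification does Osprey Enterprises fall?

Band 3

Total client securities transactions executed: 267 + 146 + 70 + 211 + 887 + 234 + 853 + 501 + 671 + 831 = 4,671.
4,300 < 4,671 ≤ 4,800, so Band 3 applies.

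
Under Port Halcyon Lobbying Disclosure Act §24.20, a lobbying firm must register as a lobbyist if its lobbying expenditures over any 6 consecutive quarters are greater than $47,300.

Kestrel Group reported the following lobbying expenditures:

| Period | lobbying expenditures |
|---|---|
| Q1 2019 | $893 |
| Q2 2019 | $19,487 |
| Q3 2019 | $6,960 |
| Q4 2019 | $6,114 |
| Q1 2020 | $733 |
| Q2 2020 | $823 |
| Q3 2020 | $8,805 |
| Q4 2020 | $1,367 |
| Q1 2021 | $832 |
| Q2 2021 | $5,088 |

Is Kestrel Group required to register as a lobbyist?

Q1 2019–Q2 2020: $893 + $19,487 + $6,960 + $6,114 + $733 + $823 = $35,010 (under)
Q2 2019–Q3 2020: $19,487 + $6,960 + $6,114 + $733 + $823 + $8,805 = $42,922 (under)
Q3 2019–Q4 2020: $6,960 + $6,114 + $733 + $823 + $8,805 + $1,367 = $24,802 (under)
Q4 2019–Q1 2021: $6,114 + $733 + $823 + $8,805 + $1,367 + $832 = $18,674 (under)
Q1 2020–Q2 2021: $733 + $823 + $8,805 + $1,367 + $832 + $5,088 = $17,648 (under)
No window exceeds $47,300.

No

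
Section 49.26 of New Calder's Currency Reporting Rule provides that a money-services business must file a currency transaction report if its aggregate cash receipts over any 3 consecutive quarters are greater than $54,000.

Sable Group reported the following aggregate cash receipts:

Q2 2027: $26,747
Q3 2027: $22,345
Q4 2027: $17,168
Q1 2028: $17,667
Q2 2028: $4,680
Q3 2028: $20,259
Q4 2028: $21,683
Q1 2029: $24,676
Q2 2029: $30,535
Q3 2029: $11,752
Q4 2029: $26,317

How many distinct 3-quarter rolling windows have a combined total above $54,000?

6

Q2 2027–Q4 2027: $26,747 + $22,345 + $17,168 = $66,260 (over)
Q3 2027–Q1 2028: $22,345 + $17,168 + $17,667 = $57,180 (over)
Q4 2027–Q2 2028: $17,168 + $17,667 + $4,680 = $39,515 (under)
Q1 2028–Q3 2028: $17,667 + $4,680 + $20,259 = $42,606 (under)
Q2 2028–Q4 2028: $4,680 + $20,259 + $21,683 = $46,622 (under)
Q3 2028–Q1 2029: $20,259 + $21,683 + $24,676 = $66,618 (over)
Q4 2028–Q2 2029: $21,683 + $24,676 + $30,535 = $76,894 (over)
Q1 2029–Q3 2029: $24,676 + $30,535 + $11,752 = $66,963 (over)
Q2 2029–Q4 2029: $30,535 + $11,752 + $26,317 = $68,604 (over)
6 windows exceed the threshold.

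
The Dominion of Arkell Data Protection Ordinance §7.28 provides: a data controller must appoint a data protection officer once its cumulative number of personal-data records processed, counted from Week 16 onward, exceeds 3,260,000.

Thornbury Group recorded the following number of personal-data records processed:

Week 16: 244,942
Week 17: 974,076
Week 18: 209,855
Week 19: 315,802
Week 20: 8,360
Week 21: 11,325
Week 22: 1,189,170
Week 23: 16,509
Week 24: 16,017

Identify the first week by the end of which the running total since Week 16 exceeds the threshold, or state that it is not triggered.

Not triggered

Through Week 16: 244,942
Through Week 17: 1,219,018
Through Week 18: 1,428,873
Through Week 19: 1,744,675
Through Week 20: 1,753,035
Through Week 21: 1,764,360
Through Week 22: 2,953,530
Through Week 23: 2,970,039
Through Week 24: 2,986,056
Final cumulative total 2,986,056 ≤ 3,260,000; the threshold is never exceeded.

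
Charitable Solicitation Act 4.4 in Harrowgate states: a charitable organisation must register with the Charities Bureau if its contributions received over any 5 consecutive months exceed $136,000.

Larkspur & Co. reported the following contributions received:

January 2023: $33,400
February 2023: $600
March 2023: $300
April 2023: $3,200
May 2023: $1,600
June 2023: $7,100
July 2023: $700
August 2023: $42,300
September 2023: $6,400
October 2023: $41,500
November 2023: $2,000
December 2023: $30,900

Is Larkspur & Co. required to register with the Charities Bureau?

No

January 2023–May 2023: $33,400 + $600 + $300 + $3,200 + $1,600 = $39,100 (under)
February 2023–June 2023: $600 + $300 + $3,200 + $1,600 + $7,100 = $12,800 (under)
March 2023–July 2023: $300 + $3,200 + $1,600 + $7,100 + $700 = $12,900 (under)
April 2023–August 2023: $3,200 + $1,600 + $7,100 + $700 + $42,300 = $54,900 (under)
May 2023–September 2023: $1,600 + $7,100 + $700 + $42,300 + $6,400 = $58,100 (under)
June 2023–October 2023: $7,100 + $700 + $42,300 + $6,400 + $41,500 = $98,000 (under)
July 2023–November 2023: $700 + $42,300 + $6,400 + $41,500 + $2,000 = $92,900 (under)
August 2023–December 2023: $42,300 + $6,400 + $41,500 + $2,000 + $30,900 = $123,100 (under)
No window exceeds $136,000.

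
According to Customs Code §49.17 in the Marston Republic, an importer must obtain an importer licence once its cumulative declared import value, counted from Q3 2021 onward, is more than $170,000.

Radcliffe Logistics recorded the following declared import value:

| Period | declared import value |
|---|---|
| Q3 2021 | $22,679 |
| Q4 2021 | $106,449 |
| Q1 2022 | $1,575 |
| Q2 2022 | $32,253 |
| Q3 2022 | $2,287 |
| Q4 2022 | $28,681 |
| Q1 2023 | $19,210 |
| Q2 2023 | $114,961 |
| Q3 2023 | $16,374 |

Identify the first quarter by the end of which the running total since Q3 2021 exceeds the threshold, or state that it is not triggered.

Through Q3 2021: $22,679
Through Q4 2021: $129,128
Through Q1 2022: $130,703
Through Q2 2022: $162,956
Through Q3 2022: $165,243
Through Q4 2022: $193,924 ← exceeds threshold

Q4 2022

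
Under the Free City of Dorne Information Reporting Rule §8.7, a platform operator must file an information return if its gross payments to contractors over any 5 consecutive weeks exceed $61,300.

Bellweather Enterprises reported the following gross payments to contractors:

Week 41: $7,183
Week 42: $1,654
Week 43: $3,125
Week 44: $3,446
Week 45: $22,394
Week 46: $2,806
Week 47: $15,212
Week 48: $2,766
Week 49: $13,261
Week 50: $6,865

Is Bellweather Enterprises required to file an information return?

No

Week 41–Week 45: $7,183 + $1,654 + $3,125 + $3,446 + $22,394 = $37,802 (under)
Week 42–Week 46: $1,654 + $3,125 + $3,446 + $22,394 + $2,806 = $33,425 (under)
Week 43–Week 47: $3,125 + $3,446 + $22,394 + $2,806 + $15,212 = $46,983 (under)
Week 44–Week 48: $3,446 + $22,394 + $2,806 + $15,212 + $2,766 = $46,624 (under)
Week 45–Week 49: $22,394 + $2,806 + $15,212 + $2,766 + $13,261 = $56,439 (under)
Week 46–Week 50: $2,806 + $15,212 + $2,766 + $13,261 + $6,865 = $40,910 (under)
No window exceeds $61,300.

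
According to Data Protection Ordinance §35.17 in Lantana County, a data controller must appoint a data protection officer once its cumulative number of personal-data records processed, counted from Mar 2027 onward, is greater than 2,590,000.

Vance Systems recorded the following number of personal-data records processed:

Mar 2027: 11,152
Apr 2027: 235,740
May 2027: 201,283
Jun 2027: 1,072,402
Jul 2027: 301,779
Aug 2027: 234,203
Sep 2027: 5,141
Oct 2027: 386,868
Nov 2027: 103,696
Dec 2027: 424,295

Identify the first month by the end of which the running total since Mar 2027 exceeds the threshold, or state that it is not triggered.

Dec 2027

Through Mar 2027: 11,152
Through Apr 2027: 246,892
Through May 2027: 448,175
Through Jun 2027: 1,520,577
Through Jul 2027: 1,822,356
Through Aug 2027: 2,056,559
Through Sep 2027: 2,061,700
Through Oct 2027: 2,448,568
Through Nov 2027: 2,552,264
Through Dec 2027: 2,976,559 ← exceeds threshold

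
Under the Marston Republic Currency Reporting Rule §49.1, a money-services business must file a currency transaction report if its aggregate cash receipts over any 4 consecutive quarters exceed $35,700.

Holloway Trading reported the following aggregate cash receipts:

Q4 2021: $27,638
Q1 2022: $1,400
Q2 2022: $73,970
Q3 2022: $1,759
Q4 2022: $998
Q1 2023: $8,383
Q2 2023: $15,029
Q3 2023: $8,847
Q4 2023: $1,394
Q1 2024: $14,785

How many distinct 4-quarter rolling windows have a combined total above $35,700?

4

Q4 2021–Q3 2022: $27,638 + $1,400 + $73,970 + $1,759 = $104,767 (over)
Q1 2022–Q4 2022: $1,400 + $73,970 + $1,759 + $998 = $78,127 (over)
Q2 2022–Q1 2023: $73,970 + $1,759 + $998 + $8,383 = $85,110 (over)
Q3 2022–Q2 2023: $1,759 + $998 + $8,383 + $15,029 = $26,169 (under)
Q4 2022–Q3 2023: $998 + $8,383 + $15,029 + $8,847 = $33,257 (under)
Q1 2023–Q4 2023: $8,383 + $15,029 + $8,847 + $1,394 = $33,653 (under)
Q2 2023–Q1 2024: $15,029 + $8,847 + $1,394 + $14,785 = $40,055 (over)
4 windows exceed the threshold.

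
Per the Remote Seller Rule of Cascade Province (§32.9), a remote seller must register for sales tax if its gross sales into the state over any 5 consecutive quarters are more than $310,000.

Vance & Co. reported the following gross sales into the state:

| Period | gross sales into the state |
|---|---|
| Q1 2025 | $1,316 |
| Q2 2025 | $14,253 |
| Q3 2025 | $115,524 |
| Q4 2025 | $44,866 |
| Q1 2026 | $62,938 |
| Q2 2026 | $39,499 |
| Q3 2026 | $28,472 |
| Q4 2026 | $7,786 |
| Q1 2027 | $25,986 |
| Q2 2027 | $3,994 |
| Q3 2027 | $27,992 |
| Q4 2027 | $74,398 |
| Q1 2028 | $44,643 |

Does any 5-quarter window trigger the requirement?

Q1 2025–Q1 2026: $1,316 + $14,253 + $115,524 + $44,866 + $62,938 = $238,897 (under)
Q2 2025–Q2 2026: $14,253 + $115,524 + $44,866 + $62,938 + $39,499 = $277,080 (under)
Q3 2025–Q3 2026: $115,524 + $44,866 + $62,938 + $39,499 + $28,472 = $291,299 (under)
Q4 2025–Q4 2026: $44,866 + $62,938 + $39,499 + $28,472 + $7,786 = $183,561 (under)
Q1 2026–Q1 2027: $62,938 + $39,499 + $28,472 + $7,786 + $25,986 = $164,681 (under)
Q2 2026–Q2 2027: $39,499 + $28,472 + $7,786 + $25,986 + $3,994 = $105,737 (under)
Q3 2026–Q3 2027: $28,472 + $7,786 + $25,986 + $3,994 + $27,992 = $94,230 (under)
Q4 2026–Q4 2027: $7,786 + $25,986 + $3,994 + $27,992 + $74,398 = $140,156 (under)
Q1 2027–Q1 2028: $25,986 + $3,994 + $27,992 + $74,398 + $44,643 = $177,013 (under)
No window exceeds $310,000.

No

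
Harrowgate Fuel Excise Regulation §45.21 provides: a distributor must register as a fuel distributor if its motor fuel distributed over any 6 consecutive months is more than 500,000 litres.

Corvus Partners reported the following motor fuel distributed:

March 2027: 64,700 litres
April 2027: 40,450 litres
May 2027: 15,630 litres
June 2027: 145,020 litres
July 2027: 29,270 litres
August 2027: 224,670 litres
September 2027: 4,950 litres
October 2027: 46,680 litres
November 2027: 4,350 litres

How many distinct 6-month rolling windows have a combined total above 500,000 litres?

1

March 2027–August 2027: 64,700 litres + 40,450 litres + 15,630 litres + 145,020 litres + 29,270 litres + 224,670 litres = 519,740 litres (over)
April 2027–September 2027: 40,450 litres + 15,630 litres + 145,020 litres + 29,270 litres + 224,670 litres + 4,950 litres = 459,990 litres (under)
May 2027–October 2027: 15,630 litres + 145,020 litres + 29,270 litres + 224,670 litres + 4,950 litres + 46,680 litres = 466,220 litres (under)
June 2027–November 2027: 145,020 litres + 29,270 litres + 224,670 litres + 4,950 litres + 46,680 litres + 4,350 litres = 454,940 litres (under)
1 window exceeds the threshold.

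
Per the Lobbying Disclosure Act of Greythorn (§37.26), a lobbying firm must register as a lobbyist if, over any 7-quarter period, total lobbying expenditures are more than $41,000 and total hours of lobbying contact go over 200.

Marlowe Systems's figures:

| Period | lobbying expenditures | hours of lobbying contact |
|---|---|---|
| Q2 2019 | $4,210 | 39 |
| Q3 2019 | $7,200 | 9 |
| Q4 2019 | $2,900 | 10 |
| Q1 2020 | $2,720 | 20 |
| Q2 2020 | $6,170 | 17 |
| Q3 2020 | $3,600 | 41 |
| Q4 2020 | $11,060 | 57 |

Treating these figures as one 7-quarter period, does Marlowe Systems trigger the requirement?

Total lobbying expenditures: $4,210 + $7,200 + $2,900 + $2,720 + $6,170 + $3,600 + $11,060 = $37,860 (≤ $41,000).
Total hours of lobbying contact: 39 + 9 + 10 + 20 + 17 + 41 + 57 = 193 (≤ 200).
The test is 'and': the rule requires both, and at least one is not exceeded.

No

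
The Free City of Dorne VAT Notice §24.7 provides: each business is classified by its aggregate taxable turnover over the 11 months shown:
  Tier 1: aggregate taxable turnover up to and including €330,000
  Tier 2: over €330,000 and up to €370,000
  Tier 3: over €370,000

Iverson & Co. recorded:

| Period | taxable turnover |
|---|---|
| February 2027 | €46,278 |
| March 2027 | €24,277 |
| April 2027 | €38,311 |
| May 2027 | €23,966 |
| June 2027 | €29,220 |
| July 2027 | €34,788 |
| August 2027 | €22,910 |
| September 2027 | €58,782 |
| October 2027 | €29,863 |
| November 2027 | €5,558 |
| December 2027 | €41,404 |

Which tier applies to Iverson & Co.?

Tier 2

Aggregate taxable turnover: €46,278 + €24,277 + €38,311 + €23,966 + €29,220 + €34,788 + €22,910 + €58,782 + €29,863 + €5,558 + €41,404 = €355,357.
€330,000 < €355,357 ≤ €370,000, so Tier 2 applies.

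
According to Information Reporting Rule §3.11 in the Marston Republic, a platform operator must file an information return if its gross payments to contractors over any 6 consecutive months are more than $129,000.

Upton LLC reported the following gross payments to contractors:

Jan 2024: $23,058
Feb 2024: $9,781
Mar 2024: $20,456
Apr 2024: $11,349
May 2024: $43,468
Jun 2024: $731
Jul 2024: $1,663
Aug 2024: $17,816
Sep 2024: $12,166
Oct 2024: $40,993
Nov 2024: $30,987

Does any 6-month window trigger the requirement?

Jan 2024–Jun 2024: $23,058 + $9,781 + $20,456 + $11,349 + $43,468 + $731 = $108,843 (under)
Feb 2024–Jul 2024: $9,781 + $20,456 + $11,349 + $43,468 + $731 + $1,663 = $87,448 (under)
Mar 2024–Aug 2024: $20,456 + $11,349 + $43,468 + $731 + $1,663 + $17,816 = $95,483 (under)
Apr 2024–Sep 2024: $11,349 + $43,468 + $731 + $1,663 + $17,816 + $12,166 = $87,193 (under)
May 2024–Oct 2024: $43,468 + $731 + $1,663 + $17,816 + $12,166 + $40,993 = $116,837 (under)
Jun 2024–Nov 2024: $731 + $1,663 + $17,816 + $12,166 + $40,993 + $30,987 = $104,356 (under)
No window exceeds $129,000.

No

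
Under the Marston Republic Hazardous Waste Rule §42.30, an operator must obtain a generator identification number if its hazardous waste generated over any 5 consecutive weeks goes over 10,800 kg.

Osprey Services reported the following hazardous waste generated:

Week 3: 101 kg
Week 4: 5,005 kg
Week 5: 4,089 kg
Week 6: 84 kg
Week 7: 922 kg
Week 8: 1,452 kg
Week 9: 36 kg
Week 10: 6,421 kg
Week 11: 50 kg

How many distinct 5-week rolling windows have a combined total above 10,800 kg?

1

Week 3–Week 7: 101 kg + 5,005 kg + 4,089 kg + 84 kg + 922 kg = 10,201 kg (under)
Week 4–Week 8: 5,005 kg + 4,089 kg + 84 kg + 922 kg + 1,452 kg = 11,552 kg (over)
Week 5–Week 9: 4,089 kg + 84 kg + 922 kg + 1,452 kg + 36 kg = 6,583 kg (under)
Week 6–Week 10: 84 kg + 922 kg + 1,452 kg + 36 kg + 6,421 kg = 8,915 kg (under)
Week 7–Week 11: 922 kg + 1,452 kg + 36 kg + 6,421 kg + 50 kg = 8,881 kg (under)
1 window exceeds the threshold.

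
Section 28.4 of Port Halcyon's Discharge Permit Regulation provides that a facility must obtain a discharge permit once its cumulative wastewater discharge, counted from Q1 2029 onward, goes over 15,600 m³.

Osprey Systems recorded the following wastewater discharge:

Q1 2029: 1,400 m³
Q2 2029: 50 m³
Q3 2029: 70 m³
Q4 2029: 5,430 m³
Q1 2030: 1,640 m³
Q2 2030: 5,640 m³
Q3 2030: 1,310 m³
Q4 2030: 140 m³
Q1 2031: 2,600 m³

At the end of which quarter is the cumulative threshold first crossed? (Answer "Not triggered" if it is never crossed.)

Q4 2030

Through Q1 2029: 1,400 m³
Through Q2 2029: 1,450 m³
Through Q3 2029: 1,520 m³
Through Q4 2029: 6,950 m³
Through Q1 2030: 8,590 m³
Through Q2 2030: 14,230 m³
Through Q3 2030: 15,540 m³
Through Q4 2030: 15,680 m³ ← exceeds threshold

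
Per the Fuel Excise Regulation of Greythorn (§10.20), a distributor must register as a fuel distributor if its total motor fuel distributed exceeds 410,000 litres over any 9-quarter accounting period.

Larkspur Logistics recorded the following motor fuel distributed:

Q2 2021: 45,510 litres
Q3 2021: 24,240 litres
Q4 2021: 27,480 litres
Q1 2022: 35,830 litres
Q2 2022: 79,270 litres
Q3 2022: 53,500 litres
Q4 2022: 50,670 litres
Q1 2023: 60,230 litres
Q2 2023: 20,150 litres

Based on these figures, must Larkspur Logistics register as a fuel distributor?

No

Total motor fuel distributed: 45,510 litres + 24,240 litres + 27,480 litres + 35,830 litres + 79,270 litres + 53,500 litres + 50,670 litres + 60,230 litres + 20,150 litres = 396,880 litres.
396,880 litres ≤ 410,000 litres, so the threshold is not exceeded.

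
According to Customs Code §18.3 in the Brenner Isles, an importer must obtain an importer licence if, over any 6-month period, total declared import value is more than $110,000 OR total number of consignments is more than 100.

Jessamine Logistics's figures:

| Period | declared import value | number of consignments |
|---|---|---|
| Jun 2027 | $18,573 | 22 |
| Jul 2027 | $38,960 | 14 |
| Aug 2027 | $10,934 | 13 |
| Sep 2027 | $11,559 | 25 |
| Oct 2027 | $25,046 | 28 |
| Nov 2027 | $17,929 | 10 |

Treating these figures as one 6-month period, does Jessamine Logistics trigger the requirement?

Total declared import value: $18,573 + $38,960 + $10,934 + $11,559 + $25,046 + $17,929 = $123,001 (> $110,000).
Total number of consignments: 22 + 14 + 13 + 25 + 28 + 10 = 112 (> 100).
The test is 'or': at least one threshold is exceeded.

Yes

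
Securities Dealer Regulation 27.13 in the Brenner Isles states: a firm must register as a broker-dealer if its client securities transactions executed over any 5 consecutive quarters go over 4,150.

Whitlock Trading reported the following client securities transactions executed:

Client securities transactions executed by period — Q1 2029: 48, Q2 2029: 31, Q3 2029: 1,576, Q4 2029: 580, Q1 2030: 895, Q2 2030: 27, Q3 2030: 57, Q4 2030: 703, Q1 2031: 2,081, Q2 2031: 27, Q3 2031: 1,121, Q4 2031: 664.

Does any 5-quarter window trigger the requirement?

Q1 2029–Q1 2030: 48 + 31 + 1,576 + 580 + 895 = 3,130 (under)
Q2 2029–Q2 2030: 31 + 1,576 + 580 + 895 + 27 = 3,109 (under)
Q3 2029–Q3 2030: 1,576 + 580 + 895 + 27 + 57 = 3,135 (under)
Q4 2029–Q4 2030: 580 + 895 + 27 + 57 + 703 = 2,262 (under)
Q1 2030–Q1 2031: 895 + 27 + 57 + 703 + 2,081 = 3,763 (under)
Q2 2030–Q2 2031: 27 + 57 + 703 + 2,081 + 27 = 2,895 (under)
Q3 2030–Q3 2031: 57 + 703 + 2,081 + 27 + 1,121 = 3,989 (under)
Q4 2030–Q4 2031: 703 + 2,081 + 27 + 1,121 + 664 = 4,596 (over)
At least one window exceeds 4,150.

Yes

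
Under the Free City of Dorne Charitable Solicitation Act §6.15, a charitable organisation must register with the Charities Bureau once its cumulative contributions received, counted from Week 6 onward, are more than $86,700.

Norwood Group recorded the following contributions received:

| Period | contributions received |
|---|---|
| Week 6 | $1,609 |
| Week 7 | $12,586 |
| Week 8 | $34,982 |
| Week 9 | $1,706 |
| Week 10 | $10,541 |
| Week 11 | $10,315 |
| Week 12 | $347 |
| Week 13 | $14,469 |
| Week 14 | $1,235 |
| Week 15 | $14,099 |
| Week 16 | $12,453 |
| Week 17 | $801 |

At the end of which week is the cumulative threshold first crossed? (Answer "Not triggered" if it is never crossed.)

Through Week 6: $1,609
Through Week 7: $14,195
Through Week 8: $49,177
Through Week 9: $50,883
Through Week 10: $61,424
Through Week 11: $71,739
Through Week 12: $72,086
Through Week 13: $86,555
Through Week 14: $87,790 ← exceeds threshold

Week 14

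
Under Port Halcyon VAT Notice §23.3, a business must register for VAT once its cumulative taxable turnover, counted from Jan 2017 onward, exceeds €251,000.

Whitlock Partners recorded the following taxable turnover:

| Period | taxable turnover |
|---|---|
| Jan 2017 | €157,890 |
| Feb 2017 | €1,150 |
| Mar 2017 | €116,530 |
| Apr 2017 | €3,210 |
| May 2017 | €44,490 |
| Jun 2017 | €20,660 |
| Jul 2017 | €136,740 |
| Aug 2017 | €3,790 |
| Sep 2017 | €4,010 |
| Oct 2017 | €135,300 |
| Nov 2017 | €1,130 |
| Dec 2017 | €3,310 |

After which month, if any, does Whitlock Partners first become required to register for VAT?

Mar 2017

Through Jan 2017: €157,890
Through Feb 2017: €159,040
Through Mar 2017: €275,570 ← exceeds threshold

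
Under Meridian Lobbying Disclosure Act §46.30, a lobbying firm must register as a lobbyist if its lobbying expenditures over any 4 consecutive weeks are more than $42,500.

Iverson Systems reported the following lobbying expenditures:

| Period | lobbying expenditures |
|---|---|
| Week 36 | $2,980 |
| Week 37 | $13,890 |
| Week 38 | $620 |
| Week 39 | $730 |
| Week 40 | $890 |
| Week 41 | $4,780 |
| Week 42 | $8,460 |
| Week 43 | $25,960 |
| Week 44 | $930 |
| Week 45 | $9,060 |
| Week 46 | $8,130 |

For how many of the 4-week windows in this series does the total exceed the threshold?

Week 36–Week 39: $2,980 + $13,890 + $620 + $730 = $18,220 (under)
Week 37–Week 40: $13,890 + $620 + $730 + $890 = $16,130 (under)
Week 38–Week 41: $620 + $730 + $890 + $4,780 = $7,020 (under)
Week 39–Week 42: $730 + $890 + $4,780 + $8,460 = $14,860 (under)
Week 40–Week 43: $890 + $4,780 + $8,460 + $25,960 = $40,090 (under)
Week 41–Week 44: $4,780 + $8,460 + $25,960 + $930 = $40,130 (under)
Week 42–Week 45: $8,460 + $25,960 + $930 + $9,060 = $44,410 (over)
Week 43–Week 46: $25,960 + $930 + $9,060 + $8,130 = $44,080 (over)
2 windows exceed the threshold.

2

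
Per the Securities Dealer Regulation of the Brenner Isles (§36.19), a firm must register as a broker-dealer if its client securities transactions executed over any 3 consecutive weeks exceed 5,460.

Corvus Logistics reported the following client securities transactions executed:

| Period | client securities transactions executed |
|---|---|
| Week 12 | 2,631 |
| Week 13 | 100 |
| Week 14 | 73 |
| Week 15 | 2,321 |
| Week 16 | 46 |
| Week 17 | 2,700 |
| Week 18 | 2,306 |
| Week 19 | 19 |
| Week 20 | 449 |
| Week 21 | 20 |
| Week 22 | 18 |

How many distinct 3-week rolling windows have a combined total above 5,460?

0

Week 12–Week 14: 2,631 + 100 + 73 = 2,804 (under)
Week 13–Week 15: 100 + 73 + 2,321 = 2,494 (under)
Week 14–Week 16: 73 + 2,321 + 46 = 2,440 (under)
Week 15–Week 17: 2,321 + 46 + 2,700 = 5,067 (under)
Week 16–Week 18: 46 + 2,700 + 2,306 = 5,052 (under)
Week 17–Week 19: 2,700 + 2,306 + 19 = 5,025 (under)
Week 18–Week 20: 2,306 + 19 + 449 = 2,774 (under)
Week 19–Week 21: 19 + 449 + 20 = 488 (under)
Week 20–Week 22: 449 + 20 + 18 = 487 (under)
0 windows exceed the threshold.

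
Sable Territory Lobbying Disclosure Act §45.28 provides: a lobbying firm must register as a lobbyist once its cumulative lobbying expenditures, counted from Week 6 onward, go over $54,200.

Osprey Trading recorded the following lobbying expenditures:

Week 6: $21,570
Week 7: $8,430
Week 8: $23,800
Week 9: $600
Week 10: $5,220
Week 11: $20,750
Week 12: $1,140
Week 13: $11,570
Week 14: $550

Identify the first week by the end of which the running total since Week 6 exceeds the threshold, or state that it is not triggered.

Through Week 6: $21,570
Through Week 7: $30,000
Through Week 8: $53,800
Through Week 9: $54,400 ← exceeds threshold

Week 9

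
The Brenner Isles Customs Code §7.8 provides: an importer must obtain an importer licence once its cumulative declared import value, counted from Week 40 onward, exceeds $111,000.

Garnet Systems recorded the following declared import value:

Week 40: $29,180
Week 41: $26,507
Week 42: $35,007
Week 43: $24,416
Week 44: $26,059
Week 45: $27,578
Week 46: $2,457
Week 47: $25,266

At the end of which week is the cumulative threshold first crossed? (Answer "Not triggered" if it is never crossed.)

Through Week 40: $29,180
Through Week 41: $55,687
Through Week 42: $90,694
Through Week 43: $115,110 ← exceeds threshold

Week 43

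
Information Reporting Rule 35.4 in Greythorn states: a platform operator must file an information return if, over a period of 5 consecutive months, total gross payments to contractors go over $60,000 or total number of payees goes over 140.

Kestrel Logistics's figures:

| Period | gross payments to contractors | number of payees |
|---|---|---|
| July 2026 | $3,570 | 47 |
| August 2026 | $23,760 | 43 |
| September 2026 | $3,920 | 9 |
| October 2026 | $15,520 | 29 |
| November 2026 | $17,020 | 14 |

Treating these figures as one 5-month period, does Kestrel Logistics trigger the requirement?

Total gross payments to contractors: $3,570 + $23,760 + $3,920 + $15,520 + $17,020 = $63,790 (> $60,000).
Total number of payees: 47 + 43 + 9 + 29 + 14 = 142 (> 140).
The test is 'or': at least one threshold is exceeded.

Yes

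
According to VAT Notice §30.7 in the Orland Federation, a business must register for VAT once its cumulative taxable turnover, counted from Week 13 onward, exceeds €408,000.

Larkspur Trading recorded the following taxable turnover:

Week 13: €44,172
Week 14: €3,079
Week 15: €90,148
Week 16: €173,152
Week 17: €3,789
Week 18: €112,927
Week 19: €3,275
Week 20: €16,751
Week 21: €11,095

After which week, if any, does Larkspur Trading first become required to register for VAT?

Through Week 13: €44,172
Through Week 14: €47,251
Through Week 15: €137,399
Through Week 16: €310,551
Through Week 17: €314,340
Through Week 18: €427,267 ← exceeds threshold

Week 18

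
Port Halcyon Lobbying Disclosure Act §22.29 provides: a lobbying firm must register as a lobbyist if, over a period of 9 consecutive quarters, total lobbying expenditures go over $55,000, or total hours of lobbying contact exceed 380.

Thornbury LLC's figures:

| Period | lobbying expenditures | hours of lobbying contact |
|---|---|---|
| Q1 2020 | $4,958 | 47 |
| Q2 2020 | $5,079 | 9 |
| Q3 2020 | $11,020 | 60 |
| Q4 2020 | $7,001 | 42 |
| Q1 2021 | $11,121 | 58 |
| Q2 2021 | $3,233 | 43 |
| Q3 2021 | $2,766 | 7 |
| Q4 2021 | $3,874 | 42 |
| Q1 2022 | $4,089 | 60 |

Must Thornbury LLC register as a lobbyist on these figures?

No

Total lobbying expenditures: $4,958 + $5,079 + $11,020 + $7,001 + $11,121 + $3,233 + $2,766 + $3,874 + $4,089 = $53,141 (≤ $55,000).
Total hours of lobbying contact: 47 + 9 + 60 + 42 + 58 + 43 + 7 + 42 + 60 = 368 (≤ 380).
The test is 'or': neither threshold is exceeded.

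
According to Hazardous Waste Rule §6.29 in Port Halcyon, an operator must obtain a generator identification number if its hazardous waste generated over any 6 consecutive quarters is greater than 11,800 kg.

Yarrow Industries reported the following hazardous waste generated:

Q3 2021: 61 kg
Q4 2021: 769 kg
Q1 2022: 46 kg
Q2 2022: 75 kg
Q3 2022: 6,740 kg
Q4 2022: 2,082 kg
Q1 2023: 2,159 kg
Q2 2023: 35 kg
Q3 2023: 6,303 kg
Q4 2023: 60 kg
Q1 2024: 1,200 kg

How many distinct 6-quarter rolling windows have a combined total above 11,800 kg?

Q3 2021–Q4 2022: 61 kg + 769 kg + 46 kg + 75 kg + 6,740 kg + 2,082 kg = 9,773 kg (under)
Q4 2021–Q1 2023: 769 kg + 46 kg + 75 kg + 6,740 kg + 2,082 kg + 2,159 kg = 11,871 kg (over)
Q1 2022–Q2 2023: 46 kg + 75 kg + 6,740 kg + 2,082 kg + 2,159 kg + 35 kg = 11,137 kg (under)
Q2 2022–Q3 2023: 75 kg + 6,740 kg + 2,082 kg + 2,159 kg + 35 kg + 6,303 kg = 17,394 kg (over)
Q3 2022–Q4 2023: 6,740 kg + 2,082 kg + 2,159 kg + 35 kg + 6,303 kg + 60 kg = 17,379 kg (over)
Q4 2022–Q1 2024: 2,082 kg + 2,159 kg + 35 kg + 6,303 kg + 60 kg + 1,200 kg = 11,839 kg (over)
4 windows exceed the threshold.

4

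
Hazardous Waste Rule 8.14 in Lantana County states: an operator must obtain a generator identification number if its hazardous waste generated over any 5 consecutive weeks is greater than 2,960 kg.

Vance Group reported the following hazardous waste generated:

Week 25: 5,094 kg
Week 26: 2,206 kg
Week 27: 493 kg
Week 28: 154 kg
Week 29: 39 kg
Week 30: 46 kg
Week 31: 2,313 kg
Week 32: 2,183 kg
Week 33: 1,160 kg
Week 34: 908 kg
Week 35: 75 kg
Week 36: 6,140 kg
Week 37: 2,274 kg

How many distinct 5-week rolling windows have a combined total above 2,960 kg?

Week 25–Week 29: 5,094 kg + 2,206 kg + 493 kg + 154 kg + 39 kg = 7,986 kg (over)
Week 26–Week 30: 2,206 kg + 493 kg + 154 kg + 39 kg + 46 kg = 2,938 kg (under)
Week 27–Week 31: 493 kg + 154 kg + 39 kg + 46 kg + 2,313 kg = 3,045 kg (over)
Week 28–Week 32: 154 kg + 39 kg + 46 kg + 2,313 kg + 2,183 kg = 4,735 kg (over)
Week 29–Week 33: 39 kg + 46 kg + 2,313 kg + 2,183 kg + 1,160 kg = 5,741 kg (over)
Week 30–Week 34: 46 kg + 2,313 kg + 2,183 kg + 1,160 kg + 908 kg = 6,610 kg (over)
Week 31–Week 35: 2,313 kg + 2,183 kg + 1,160 kg + 908 kg + 75 kg = 6,639 kg (over)
Week 32–Week 36: 2,183 kg + 1,160 kg + 908 kg + 75 kg + 6,140 kg = 10,466 kg (over)
Week 33–Week 37: 1,160 kg + 908 kg + 75 kg + 6,140 kg + 2,274 kg = 10,557 kg (over)
8 windows exceed the threshold.

8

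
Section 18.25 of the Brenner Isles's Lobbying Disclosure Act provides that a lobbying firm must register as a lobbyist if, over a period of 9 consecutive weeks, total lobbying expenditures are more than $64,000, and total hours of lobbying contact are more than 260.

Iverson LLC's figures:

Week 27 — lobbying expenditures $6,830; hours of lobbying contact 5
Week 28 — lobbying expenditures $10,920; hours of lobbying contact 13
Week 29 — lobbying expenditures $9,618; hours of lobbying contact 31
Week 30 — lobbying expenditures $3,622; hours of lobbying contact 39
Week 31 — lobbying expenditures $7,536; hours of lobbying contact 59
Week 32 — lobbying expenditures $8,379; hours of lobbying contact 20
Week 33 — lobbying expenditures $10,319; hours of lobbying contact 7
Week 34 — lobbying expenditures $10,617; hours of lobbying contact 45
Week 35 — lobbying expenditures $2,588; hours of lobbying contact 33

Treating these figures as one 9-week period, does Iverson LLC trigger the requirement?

No

Total lobbying expenditures: $6,830 + $10,920 + $9,618 + $3,622 + $7,536 + $8,379 + $10,319 + $10,617 + $2,588 = $70,429 (> $64,000).
Total hours of lobbying contact: 5 + 13 + 31 + 39 + 59 + 20 + 7 + 45 + 33 = 252 (≤ 260).
The test is 'and': the rule requires both, and at least one is not exceeded.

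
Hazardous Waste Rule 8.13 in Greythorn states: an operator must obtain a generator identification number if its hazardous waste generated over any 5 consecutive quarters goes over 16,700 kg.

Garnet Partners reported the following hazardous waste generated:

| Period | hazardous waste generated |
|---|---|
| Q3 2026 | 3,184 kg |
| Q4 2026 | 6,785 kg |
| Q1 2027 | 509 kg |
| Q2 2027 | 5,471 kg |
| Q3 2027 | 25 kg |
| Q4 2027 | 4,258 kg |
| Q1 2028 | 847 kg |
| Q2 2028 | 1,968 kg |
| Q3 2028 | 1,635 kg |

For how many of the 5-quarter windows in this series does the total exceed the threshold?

Q3 2026–Q3 2027: 3,184 kg + 6,785 kg + 509 kg + 5,471 kg + 25 kg = 15,974 kg (under)
Q4 2026–Q4 2027: 6,785 kg + 509 kg + 5,471 kg + 25 kg + 4,258 kg = 17,048 kg (over)
Q1 2027–Q1 2028: 509 kg + 5,471 kg + 25 kg + 4,258 kg + 847 kg = 11,110 kg (under)
Q2 2027–Q2 2028: 5,471 kg + 25 kg + 4,258 kg + 847 kg + 1,968 kg = 12,569 kg (under)
Q3 2027–Q3 2028: 25 kg + 4,258 kg + 847 kg + 1,968 kg + 1,635 kg = 8,733 kg (under)
1 window exceeds the threshold.

1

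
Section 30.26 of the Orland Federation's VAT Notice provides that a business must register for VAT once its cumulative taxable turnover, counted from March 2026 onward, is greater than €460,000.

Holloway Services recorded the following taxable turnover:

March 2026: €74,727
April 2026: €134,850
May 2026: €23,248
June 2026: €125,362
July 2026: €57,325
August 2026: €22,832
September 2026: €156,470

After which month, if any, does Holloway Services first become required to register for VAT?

Through March 2026: €74,727
Through April 2026: €209,577
Through May 2026: €232,825
Through June 2026: €358,187
Through July 2026: €415,512
Through August 2026: €438,344
Through September 2026: €594,814 ← exceeds threshold

September 2026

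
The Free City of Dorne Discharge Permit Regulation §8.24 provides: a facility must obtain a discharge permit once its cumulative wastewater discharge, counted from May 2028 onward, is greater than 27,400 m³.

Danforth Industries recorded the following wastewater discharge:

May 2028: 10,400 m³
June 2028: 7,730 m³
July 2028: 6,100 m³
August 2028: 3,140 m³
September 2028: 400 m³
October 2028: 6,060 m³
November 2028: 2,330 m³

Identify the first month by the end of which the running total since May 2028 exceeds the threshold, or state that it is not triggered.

September 2028

Through May 2028: 10,400 m³
Through June 2028: 18,130 m³
Through July 2028: 24,230 m³
Through August 2028: 27,370 m³
Through September 2028: 27,770 m³ ← exceeds threshold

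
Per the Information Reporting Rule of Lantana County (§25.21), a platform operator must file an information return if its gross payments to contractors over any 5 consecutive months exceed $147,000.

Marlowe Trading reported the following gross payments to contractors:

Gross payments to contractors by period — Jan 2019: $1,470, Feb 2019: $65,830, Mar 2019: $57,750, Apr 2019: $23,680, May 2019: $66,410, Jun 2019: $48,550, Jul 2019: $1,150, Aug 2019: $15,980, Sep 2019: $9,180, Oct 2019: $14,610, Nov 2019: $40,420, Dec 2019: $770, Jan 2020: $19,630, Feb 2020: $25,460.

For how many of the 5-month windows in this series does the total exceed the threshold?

Jan 2019–May 2019: $1,470 + $65,830 + $57,750 + $23,680 + $66,410 = $215,140 (over)
Feb 2019–Jun 2019: $65,830 + $57,750 + $23,680 + $66,410 + $48,550 = $262,220 (over)
Mar 2019–Jul 2019: $57,750 + $23,680 + $66,410 + $48,550 + $1,150 = $197,540 (over)
Apr 2019–Aug 2019: $23,680 + $66,410 + $48,550 + $1,150 + $15,980 = $155,770 (over)
May 2019–Sep 2019: $66,410 + $48,550 + $1,150 + $15,980 + $9,180 = $141,270 (under)
Jun 2019–Oct 2019: $48,550 + $1,150 + $15,980 + $9,180 + $14,610 = $89,470 (under)
Jul 2019–Nov 2019: $1,150 + $15,980 + $9,180 + $14,610 + $40,420 = $81,340 (under)
Aug 2019–Dec 2019: $15,980 + $9,180 + $14,610 + $40,420 + $770 = $80,960 (under)
Sep 2019–Jan 2020: $9,180 + $14,610 + $40,420 + $770 + $19,630 = $84,610 (under)
Oct 2019–Feb 2020: $14,610 + $40,420 + $770 + $19,630 + $25,460 = $100,890 (under)
4 windows exceed the threshold.

4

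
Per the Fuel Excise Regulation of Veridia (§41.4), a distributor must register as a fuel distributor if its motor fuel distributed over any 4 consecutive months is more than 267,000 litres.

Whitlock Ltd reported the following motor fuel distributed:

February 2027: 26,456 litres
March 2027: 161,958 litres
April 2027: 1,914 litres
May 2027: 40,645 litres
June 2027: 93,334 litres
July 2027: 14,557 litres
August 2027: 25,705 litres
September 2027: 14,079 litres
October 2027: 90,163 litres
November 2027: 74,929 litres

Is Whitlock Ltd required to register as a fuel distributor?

Yes

February 2027–May 2027: 26,456 litres + 161,958 litres + 1,914 litres + 40,645 litres = 230,973 litres (under)
March 2027–June 2027: 161,958 litres + 1,914 litres + 40,645 litres + 93,334 litres = 297,851 litres (over)
April 2027–July 2027: 1,914 litres + 40,645 litres + 93,334 litres + 14,557 litres = 150,450 litres (under)
May 2027–August 2027: 40,645 litres + 93,334 litres + 14,557 litres + 25,705 litres = 174,241 litres (under)
June 2027–September 2027: 93,334 litres + 14,557 litres + 25,705 litres + 14,079 litres = 147,675 litres (under)
July 2027–October 2027: 14,557 litres + 25,705 litres + 14,079 litres + 90,163 litres = 144,504 litres (under)
August 2027–November 2027: 25,705 litres + 14,079 litres + 90,163 litres + 74,929 litres = 204,876 litres (under)
At least one window exceeds 267,000 litres.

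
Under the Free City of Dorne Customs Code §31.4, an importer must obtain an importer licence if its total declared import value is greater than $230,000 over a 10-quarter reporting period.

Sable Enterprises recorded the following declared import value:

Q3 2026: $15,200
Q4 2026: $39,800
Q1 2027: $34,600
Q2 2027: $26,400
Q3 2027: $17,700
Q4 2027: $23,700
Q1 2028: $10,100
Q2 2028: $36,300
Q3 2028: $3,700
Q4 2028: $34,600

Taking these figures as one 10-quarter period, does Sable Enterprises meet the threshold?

Total declared import value: $15,200 + $39,800 + $34,600 + $26,400 + $17,700 + $23,700 + $10,100 + $36,300 + $3,700 + $34,600 = $242,100.
$242,100 > $230,000, so the threshold is exceeded.

Yes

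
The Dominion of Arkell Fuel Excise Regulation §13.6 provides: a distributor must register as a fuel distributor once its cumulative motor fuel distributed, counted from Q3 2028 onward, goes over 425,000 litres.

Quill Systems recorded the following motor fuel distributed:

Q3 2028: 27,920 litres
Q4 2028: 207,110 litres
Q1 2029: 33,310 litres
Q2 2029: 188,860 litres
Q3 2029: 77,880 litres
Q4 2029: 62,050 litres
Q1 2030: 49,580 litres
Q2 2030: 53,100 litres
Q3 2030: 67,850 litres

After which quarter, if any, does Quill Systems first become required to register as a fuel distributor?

Q2 2029

Through Q3 2028: 27,920 litres
Through Q4 2028: 235,030 litres
Through Q1 2029: 268,340 litres
Through Q2 2029: 457,200 litres ← exceeds threshold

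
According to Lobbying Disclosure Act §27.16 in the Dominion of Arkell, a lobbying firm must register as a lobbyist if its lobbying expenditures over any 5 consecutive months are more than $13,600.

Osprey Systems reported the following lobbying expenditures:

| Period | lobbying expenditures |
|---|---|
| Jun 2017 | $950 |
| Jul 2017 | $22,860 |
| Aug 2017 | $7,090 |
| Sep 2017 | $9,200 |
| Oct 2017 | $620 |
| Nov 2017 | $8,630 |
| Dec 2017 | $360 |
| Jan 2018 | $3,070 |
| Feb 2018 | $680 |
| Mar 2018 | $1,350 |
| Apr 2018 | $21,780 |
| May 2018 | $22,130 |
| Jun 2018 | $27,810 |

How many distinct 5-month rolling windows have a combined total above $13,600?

Jun 2017–Oct 2017: $950 + $22,860 + $7,090 + $9,200 + $620 = $40,720 (over)
Jul 2017–Nov 2017: $22,860 + $7,090 + $9,200 + $620 + $8,630 = $48,400 (over)
Aug 2017–Dec 2017: $7,090 + $9,200 + $620 + $8,630 + $360 = $25,900 (over)
Sep 2017–Jan 2018: $9,200 + $620 + $8,630 + $360 + $3,070 = $21,880 (over)
Oct 2017–Feb 2018: $620 + $8,630 + $360 + $3,070 + $680 = $13,360 (under)
Nov 2017–Mar 2018: $8,630 + $360 + $3,070 + $680 + $1,350 = $14,090 (over)
Dec 2017–Apr 2018: $360 + $3,070 + $680 + $1,350 + $21,780 = $27,240 (over)
Jan 2018–May 2018: $3,070 + $680 + $1,350 + $21,780 + $22,130 = $49,010 (over)
Feb 2018–Jun 2018: $680 + $1,350 + $21,780 + $22,130 + $27,810 = $73,750 (over)
8 windows exceed the threshold.

8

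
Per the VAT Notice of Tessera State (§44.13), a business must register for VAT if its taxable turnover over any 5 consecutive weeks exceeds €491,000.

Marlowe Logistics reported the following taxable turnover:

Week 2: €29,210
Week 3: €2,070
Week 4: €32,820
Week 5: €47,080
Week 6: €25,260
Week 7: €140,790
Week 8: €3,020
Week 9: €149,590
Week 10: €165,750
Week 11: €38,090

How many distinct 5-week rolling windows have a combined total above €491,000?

1

Week 2–Week 6: €29,210 + €2,070 + €32,820 + €47,080 + €25,260 = €136,440 (under)
Week 3–Week 7: €2,070 + €32,820 + €47,080 + €25,260 + €140,790 = €248,020 (under)
Week 4–Week 8: €32,820 + €47,080 + €25,260 + €140,790 + €3,020 = €248,970 (under)
Week 5–Week 9: €47,080 + €25,260 + €140,790 + €3,020 + €149,590 = €365,740 (under)
Week 6–Week 10: €25,260 + €140,790 + €3,020 + €149,590 + €165,750 = €484,410 (under)
Week 7–Week 11: €140,790 + €3,020 + €149,590 + €165,750 + €38,090 = €497,240 (over)
1 window exceeds the threshold.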